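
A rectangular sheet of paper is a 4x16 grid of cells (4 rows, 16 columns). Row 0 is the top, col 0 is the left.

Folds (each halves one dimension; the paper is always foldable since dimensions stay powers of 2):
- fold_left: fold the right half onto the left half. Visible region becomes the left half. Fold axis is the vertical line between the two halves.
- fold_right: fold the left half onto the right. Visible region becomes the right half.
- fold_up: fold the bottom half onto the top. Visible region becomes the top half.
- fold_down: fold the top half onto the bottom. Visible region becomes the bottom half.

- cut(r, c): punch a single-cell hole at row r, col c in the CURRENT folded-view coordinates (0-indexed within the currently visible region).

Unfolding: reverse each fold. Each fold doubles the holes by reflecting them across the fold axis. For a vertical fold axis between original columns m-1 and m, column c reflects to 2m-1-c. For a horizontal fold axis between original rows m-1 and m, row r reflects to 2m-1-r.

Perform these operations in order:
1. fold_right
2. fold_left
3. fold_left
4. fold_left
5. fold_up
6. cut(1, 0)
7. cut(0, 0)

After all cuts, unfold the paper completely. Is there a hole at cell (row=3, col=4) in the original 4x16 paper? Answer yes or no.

Answer: yes

Derivation:
Op 1 fold_right: fold axis v@8; visible region now rows[0,4) x cols[8,16) = 4x8
Op 2 fold_left: fold axis v@12; visible region now rows[0,4) x cols[8,12) = 4x4
Op 3 fold_left: fold axis v@10; visible region now rows[0,4) x cols[8,10) = 4x2
Op 4 fold_left: fold axis v@9; visible region now rows[0,4) x cols[8,9) = 4x1
Op 5 fold_up: fold axis h@2; visible region now rows[0,2) x cols[8,9) = 2x1
Op 6 cut(1, 0): punch at orig (1,8); cuts so far [(1, 8)]; region rows[0,2) x cols[8,9) = 2x1
Op 7 cut(0, 0): punch at orig (0,8); cuts so far [(0, 8), (1, 8)]; region rows[0,2) x cols[8,9) = 2x1
Unfold 1 (reflect across h@2): 4 holes -> [(0, 8), (1, 8), (2, 8), (3, 8)]
Unfold 2 (reflect across v@9): 8 holes -> [(0, 8), (0, 9), (1, 8), (1, 9), (2, 8), (2, 9), (3, 8), (3, 9)]
Unfold 3 (reflect across v@10): 16 holes -> [(0, 8), (0, 9), (0, 10), (0, 11), (1, 8), (1, 9), (1, 10), (1, 11), (2, 8), (2, 9), (2, 10), (2, 11), (3, 8), (3, 9), (3, 10), (3, 11)]
Unfold 4 (reflect across v@12): 32 holes -> [(0, 8), (0, 9), (0, 10), (0, 11), (0, 12), (0, 13), (0, 14), (0, 15), (1, 8), (1, 9), (1, 10), (1, 11), (1, 12), (1, 13), (1, 14), (1, 15), (2, 8), (2, 9), (2, 10), (2, 11), (2, 12), (2, 13), (2, 14), (2, 15), (3, 8), (3, 9), (3, 10), (3, 11), (3, 12), (3, 13), (3, 14), (3, 15)]
Unfold 5 (reflect across v@8): 64 holes -> [(0, 0), (0, 1), (0, 2), (0, 3), (0, 4), (0, 5), (0, 6), (0, 7), (0, 8), (0, 9), (0, 10), (0, 11), (0, 12), (0, 13), (0, 14), (0, 15), (1, 0), (1, 1), (1, 2), (1, 3), (1, 4), (1, 5), (1, 6), (1, 7), (1, 8), (1, 9), (1, 10), (1, 11), (1, 12), (1, 13), (1, 14), (1, 15), (2, 0), (2, 1), (2, 2), (2, 3), (2, 4), (2, 5), (2, 6), (2, 7), (2, 8), (2, 9), (2, 10), (2, 11), (2, 12), (2, 13), (2, 14), (2, 15), (3, 0), (3, 1), (3, 2), (3, 3), (3, 4), (3, 5), (3, 6), (3, 7), (3, 8), (3, 9), (3, 10), (3, 11), (3, 12), (3, 13), (3, 14), (3, 15)]
Holes: [(0, 0), (0, 1), (0, 2), (0, 3), (0, 4), (0, 5), (0, 6), (0, 7), (0, 8), (0, 9), (0, 10), (0, 11), (0, 12), (0, 13), (0, 14), (0, 15), (1, 0), (1, 1), (1, 2), (1, 3), (1, 4), (1, 5), (1, 6), (1, 7), (1, 8), (1, 9), (1, 10), (1, 11), (1, 12), (1, 13), (1, 14), (1, 15), (2, 0), (2, 1), (2, 2), (2, 3), (2, 4), (2, 5), (2, 6), (2, 7), (2, 8), (2, 9), (2, 10), (2, 11), (2, 12), (2, 13), (2, 14), (2, 15), (3, 0), (3, 1), (3, 2), (3, 3), (3, 4), (3, 5), (3, 6), (3, 7), (3, 8), (3, 9), (3, 10), (3, 11), (3, 12), (3, 13), (3, 14), (3, 15)]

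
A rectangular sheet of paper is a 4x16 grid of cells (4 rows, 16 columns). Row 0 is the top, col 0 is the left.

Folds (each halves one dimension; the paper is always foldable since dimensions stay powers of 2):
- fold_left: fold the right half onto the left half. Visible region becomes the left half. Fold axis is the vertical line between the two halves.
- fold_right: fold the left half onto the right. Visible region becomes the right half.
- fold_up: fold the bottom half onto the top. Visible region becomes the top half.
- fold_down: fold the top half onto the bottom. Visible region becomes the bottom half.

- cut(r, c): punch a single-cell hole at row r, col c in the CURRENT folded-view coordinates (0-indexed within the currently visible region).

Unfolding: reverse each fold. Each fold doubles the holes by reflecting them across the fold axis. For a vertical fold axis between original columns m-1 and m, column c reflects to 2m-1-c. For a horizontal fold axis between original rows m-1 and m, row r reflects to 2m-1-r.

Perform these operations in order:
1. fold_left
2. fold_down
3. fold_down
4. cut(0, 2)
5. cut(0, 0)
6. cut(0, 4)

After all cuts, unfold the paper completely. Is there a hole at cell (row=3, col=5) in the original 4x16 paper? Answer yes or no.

Answer: no

Derivation:
Op 1 fold_left: fold axis v@8; visible region now rows[0,4) x cols[0,8) = 4x8
Op 2 fold_down: fold axis h@2; visible region now rows[2,4) x cols[0,8) = 2x8
Op 3 fold_down: fold axis h@3; visible region now rows[3,4) x cols[0,8) = 1x8
Op 4 cut(0, 2): punch at orig (3,2); cuts so far [(3, 2)]; region rows[3,4) x cols[0,8) = 1x8
Op 5 cut(0, 0): punch at orig (3,0); cuts so far [(3, 0), (3, 2)]; region rows[3,4) x cols[0,8) = 1x8
Op 6 cut(0, 4): punch at orig (3,4); cuts so far [(3, 0), (3, 2), (3, 4)]; region rows[3,4) x cols[0,8) = 1x8
Unfold 1 (reflect across h@3): 6 holes -> [(2, 0), (2, 2), (2, 4), (3, 0), (3, 2), (3, 4)]
Unfold 2 (reflect across h@2): 12 holes -> [(0, 0), (0, 2), (0, 4), (1, 0), (1, 2), (1, 4), (2, 0), (2, 2), (2, 4), (3, 0), (3, 2), (3, 4)]
Unfold 3 (reflect across v@8): 24 holes -> [(0, 0), (0, 2), (0, 4), (0, 11), (0, 13), (0, 15), (1, 0), (1, 2), (1, 4), (1, 11), (1, 13), (1, 15), (2, 0), (2, 2), (2, 4), (2, 11), (2, 13), (2, 15), (3, 0), (3, 2), (3, 4), (3, 11), (3, 13), (3, 15)]
Holes: [(0, 0), (0, 2), (0, 4), (0, 11), (0, 13), (0, 15), (1, 0), (1, 2), (1, 4), (1, 11), (1, 13), (1, 15), (2, 0), (2, 2), (2, 4), (2, 11), (2, 13), (2, 15), (3, 0), (3, 2), (3, 4), (3, 11), (3, 13), (3, 15)]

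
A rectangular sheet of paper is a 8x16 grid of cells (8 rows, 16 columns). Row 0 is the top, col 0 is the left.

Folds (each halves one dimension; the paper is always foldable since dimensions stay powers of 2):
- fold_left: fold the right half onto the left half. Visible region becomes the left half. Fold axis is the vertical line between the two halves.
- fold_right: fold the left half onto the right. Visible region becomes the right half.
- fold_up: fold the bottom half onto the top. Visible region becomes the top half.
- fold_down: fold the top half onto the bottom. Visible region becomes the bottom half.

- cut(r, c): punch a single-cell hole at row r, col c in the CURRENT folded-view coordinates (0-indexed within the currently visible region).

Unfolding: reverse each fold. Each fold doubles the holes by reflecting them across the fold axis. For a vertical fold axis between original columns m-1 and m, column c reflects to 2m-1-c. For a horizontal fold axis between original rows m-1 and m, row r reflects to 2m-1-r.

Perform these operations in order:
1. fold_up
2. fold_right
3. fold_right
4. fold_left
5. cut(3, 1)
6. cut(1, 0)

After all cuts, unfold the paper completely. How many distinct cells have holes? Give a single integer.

Op 1 fold_up: fold axis h@4; visible region now rows[0,4) x cols[0,16) = 4x16
Op 2 fold_right: fold axis v@8; visible region now rows[0,4) x cols[8,16) = 4x8
Op 3 fold_right: fold axis v@12; visible region now rows[0,4) x cols[12,16) = 4x4
Op 4 fold_left: fold axis v@14; visible region now rows[0,4) x cols[12,14) = 4x2
Op 5 cut(3, 1): punch at orig (3,13); cuts so far [(3, 13)]; region rows[0,4) x cols[12,14) = 4x2
Op 6 cut(1, 0): punch at orig (1,12); cuts so far [(1, 12), (3, 13)]; region rows[0,4) x cols[12,14) = 4x2
Unfold 1 (reflect across v@14): 4 holes -> [(1, 12), (1, 15), (3, 13), (3, 14)]
Unfold 2 (reflect across v@12): 8 holes -> [(1, 8), (1, 11), (1, 12), (1, 15), (3, 9), (3, 10), (3, 13), (3, 14)]
Unfold 3 (reflect across v@8): 16 holes -> [(1, 0), (1, 3), (1, 4), (1, 7), (1, 8), (1, 11), (1, 12), (1, 15), (3, 1), (3, 2), (3, 5), (3, 6), (3, 9), (3, 10), (3, 13), (3, 14)]
Unfold 4 (reflect across h@4): 32 holes -> [(1, 0), (1, 3), (1, 4), (1, 7), (1, 8), (1, 11), (1, 12), (1, 15), (3, 1), (3, 2), (3, 5), (3, 6), (3, 9), (3, 10), (3, 13), (3, 14), (4, 1), (4, 2), (4, 5), (4, 6), (4, 9), (4, 10), (4, 13), (4, 14), (6, 0), (6, 3), (6, 4), (6, 7), (6, 8), (6, 11), (6, 12), (6, 15)]

Answer: 32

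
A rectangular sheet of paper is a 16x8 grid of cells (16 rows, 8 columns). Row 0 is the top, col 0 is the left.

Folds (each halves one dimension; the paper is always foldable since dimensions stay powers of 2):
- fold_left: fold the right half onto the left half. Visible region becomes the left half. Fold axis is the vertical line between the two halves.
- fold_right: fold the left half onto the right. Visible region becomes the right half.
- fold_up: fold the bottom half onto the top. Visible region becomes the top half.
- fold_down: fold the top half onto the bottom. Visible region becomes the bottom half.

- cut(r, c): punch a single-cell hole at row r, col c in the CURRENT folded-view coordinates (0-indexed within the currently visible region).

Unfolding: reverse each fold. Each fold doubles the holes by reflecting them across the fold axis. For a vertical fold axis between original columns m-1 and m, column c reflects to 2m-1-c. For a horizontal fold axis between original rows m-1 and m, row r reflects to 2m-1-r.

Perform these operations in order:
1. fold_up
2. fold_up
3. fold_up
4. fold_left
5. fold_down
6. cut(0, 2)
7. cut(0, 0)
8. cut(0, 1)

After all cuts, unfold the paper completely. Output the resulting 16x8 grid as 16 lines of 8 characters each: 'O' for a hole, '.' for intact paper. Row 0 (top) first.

Op 1 fold_up: fold axis h@8; visible region now rows[0,8) x cols[0,8) = 8x8
Op 2 fold_up: fold axis h@4; visible region now rows[0,4) x cols[0,8) = 4x8
Op 3 fold_up: fold axis h@2; visible region now rows[0,2) x cols[0,8) = 2x8
Op 4 fold_left: fold axis v@4; visible region now rows[0,2) x cols[0,4) = 2x4
Op 5 fold_down: fold axis h@1; visible region now rows[1,2) x cols[0,4) = 1x4
Op 6 cut(0, 2): punch at orig (1,2); cuts so far [(1, 2)]; region rows[1,2) x cols[0,4) = 1x4
Op 7 cut(0, 0): punch at orig (1,0); cuts so far [(1, 0), (1, 2)]; region rows[1,2) x cols[0,4) = 1x4
Op 8 cut(0, 1): punch at orig (1,1); cuts so far [(1, 0), (1, 1), (1, 2)]; region rows[1,2) x cols[0,4) = 1x4
Unfold 1 (reflect across h@1): 6 holes -> [(0, 0), (0, 1), (0, 2), (1, 0), (1, 1), (1, 2)]
Unfold 2 (reflect across v@4): 12 holes -> [(0, 0), (0, 1), (0, 2), (0, 5), (0, 6), (0, 7), (1, 0), (1, 1), (1, 2), (1, 5), (1, 6), (1, 7)]
Unfold 3 (reflect across h@2): 24 holes -> [(0, 0), (0, 1), (0, 2), (0, 5), (0, 6), (0, 7), (1, 0), (1, 1), (1, 2), (1, 5), (1, 6), (1, 7), (2, 0), (2, 1), (2, 2), (2, 5), (2, 6), (2, 7), (3, 0), (3, 1), (3, 2), (3, 5), (3, 6), (3, 7)]
Unfold 4 (reflect across h@4): 48 holes -> [(0, 0), (0, 1), (0, 2), (0, 5), (0, 6), (0, 7), (1, 0), (1, 1), (1, 2), (1, 5), (1, 6), (1, 7), (2, 0), (2, 1), (2, 2), (2, 5), (2, 6), (2, 7), (3, 0), (3, 1), (3, 2), (3, 5), (3, 6), (3, 7), (4, 0), (4, 1), (4, 2), (4, 5), (4, 6), (4, 7), (5, 0), (5, 1), (5, 2), (5, 5), (5, 6), (5, 7), (6, 0), (6, 1), (6, 2), (6, 5), (6, 6), (6, 7), (7, 0), (7, 1), (7, 2), (7, 5), (7, 6), (7, 7)]
Unfold 5 (reflect across h@8): 96 holes -> [(0, 0), (0, 1), (0, 2), (0, 5), (0, 6), (0, 7), (1, 0), (1, 1), (1, 2), (1, 5), (1, 6), (1, 7), (2, 0), (2, 1), (2, 2), (2, 5), (2, 6), (2, 7), (3, 0), (3, 1), (3, 2), (3, 5), (3, 6), (3, 7), (4, 0), (4, 1), (4, 2), (4, 5), (4, 6), (4, 7), (5, 0), (5, 1), (5, 2), (5, 5), (5, 6), (5, 7), (6, 0), (6, 1), (6, 2), (6, 5), (6, 6), (6, 7), (7, 0), (7, 1), (7, 2), (7, 5), (7, 6), (7, 7), (8, 0), (8, 1), (8, 2), (8, 5), (8, 6), (8, 7), (9, 0), (9, 1), (9, 2), (9, 5), (9, 6), (9, 7), (10, 0), (10, 1), (10, 2), (10, 5), (10, 6), (10, 7), (11, 0), (11, 1), (11, 2), (11, 5), (11, 6), (11, 7), (12, 0), (12, 1), (12, 2), (12, 5), (12, 6), (12, 7), (13, 0), (13, 1), (13, 2), (13, 5), (13, 6), (13, 7), (14, 0), (14, 1), (14, 2), (14, 5), (14, 6), (14, 7), (15, 0), (15, 1), (15, 2), (15, 5), (15, 6), (15, 7)]

Answer: OOO..OOO
OOO..OOO
OOO..OOO
OOO..OOO
OOO..OOO
OOO..OOO
OOO..OOO
OOO..OOO
OOO..OOO
OOO..OOO
OOO..OOO
OOO..OOO
OOO..OOO
OOO..OOO
OOO..OOO
OOO..OOO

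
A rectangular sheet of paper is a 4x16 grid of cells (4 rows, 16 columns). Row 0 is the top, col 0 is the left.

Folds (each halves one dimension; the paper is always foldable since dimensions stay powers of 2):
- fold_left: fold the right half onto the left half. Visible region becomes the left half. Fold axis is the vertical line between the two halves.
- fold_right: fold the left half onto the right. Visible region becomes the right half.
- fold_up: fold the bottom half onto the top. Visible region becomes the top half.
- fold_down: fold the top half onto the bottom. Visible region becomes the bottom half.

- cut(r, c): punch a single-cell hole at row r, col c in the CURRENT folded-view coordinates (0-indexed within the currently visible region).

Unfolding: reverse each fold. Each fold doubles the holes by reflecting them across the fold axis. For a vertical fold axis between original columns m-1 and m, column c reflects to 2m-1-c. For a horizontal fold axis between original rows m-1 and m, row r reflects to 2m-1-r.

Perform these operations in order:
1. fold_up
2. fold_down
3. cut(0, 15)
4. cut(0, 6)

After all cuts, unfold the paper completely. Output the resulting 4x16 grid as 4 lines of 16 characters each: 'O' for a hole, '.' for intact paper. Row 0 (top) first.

Op 1 fold_up: fold axis h@2; visible region now rows[0,2) x cols[0,16) = 2x16
Op 2 fold_down: fold axis h@1; visible region now rows[1,2) x cols[0,16) = 1x16
Op 3 cut(0, 15): punch at orig (1,15); cuts so far [(1, 15)]; region rows[1,2) x cols[0,16) = 1x16
Op 4 cut(0, 6): punch at orig (1,6); cuts so far [(1, 6), (1, 15)]; region rows[1,2) x cols[0,16) = 1x16
Unfold 1 (reflect across h@1): 4 holes -> [(0, 6), (0, 15), (1, 6), (1, 15)]
Unfold 2 (reflect across h@2): 8 holes -> [(0, 6), (0, 15), (1, 6), (1, 15), (2, 6), (2, 15), (3, 6), (3, 15)]

Answer: ......O........O
......O........O
......O........O
......O........O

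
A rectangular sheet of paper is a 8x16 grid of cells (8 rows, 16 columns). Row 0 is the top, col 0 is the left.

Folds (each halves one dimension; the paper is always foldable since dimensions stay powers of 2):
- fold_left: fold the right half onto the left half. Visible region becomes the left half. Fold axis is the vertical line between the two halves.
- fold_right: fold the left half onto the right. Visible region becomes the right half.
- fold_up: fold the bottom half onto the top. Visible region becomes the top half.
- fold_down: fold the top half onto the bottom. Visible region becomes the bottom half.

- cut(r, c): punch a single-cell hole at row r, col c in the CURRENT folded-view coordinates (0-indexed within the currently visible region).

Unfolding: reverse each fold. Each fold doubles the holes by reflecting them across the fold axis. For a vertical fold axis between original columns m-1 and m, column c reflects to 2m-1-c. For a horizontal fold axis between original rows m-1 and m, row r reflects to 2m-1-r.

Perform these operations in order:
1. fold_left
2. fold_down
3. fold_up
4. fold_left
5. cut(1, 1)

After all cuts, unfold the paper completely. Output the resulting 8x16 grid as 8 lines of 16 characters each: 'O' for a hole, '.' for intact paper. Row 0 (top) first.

Op 1 fold_left: fold axis v@8; visible region now rows[0,8) x cols[0,8) = 8x8
Op 2 fold_down: fold axis h@4; visible region now rows[4,8) x cols[0,8) = 4x8
Op 3 fold_up: fold axis h@6; visible region now rows[4,6) x cols[0,8) = 2x8
Op 4 fold_left: fold axis v@4; visible region now rows[4,6) x cols[0,4) = 2x4
Op 5 cut(1, 1): punch at orig (5,1); cuts so far [(5, 1)]; region rows[4,6) x cols[0,4) = 2x4
Unfold 1 (reflect across v@4): 2 holes -> [(5, 1), (5, 6)]
Unfold 2 (reflect across h@6): 4 holes -> [(5, 1), (5, 6), (6, 1), (6, 6)]
Unfold 3 (reflect across h@4): 8 holes -> [(1, 1), (1, 6), (2, 1), (2, 6), (5, 1), (5, 6), (6, 1), (6, 6)]
Unfold 4 (reflect across v@8): 16 holes -> [(1, 1), (1, 6), (1, 9), (1, 14), (2, 1), (2, 6), (2, 9), (2, 14), (5, 1), (5, 6), (5, 9), (5, 14), (6, 1), (6, 6), (6, 9), (6, 14)]

Answer: ................
.O....O..O....O.
.O....O..O....O.
................
................
.O....O..O....O.
.O....O..O....O.
................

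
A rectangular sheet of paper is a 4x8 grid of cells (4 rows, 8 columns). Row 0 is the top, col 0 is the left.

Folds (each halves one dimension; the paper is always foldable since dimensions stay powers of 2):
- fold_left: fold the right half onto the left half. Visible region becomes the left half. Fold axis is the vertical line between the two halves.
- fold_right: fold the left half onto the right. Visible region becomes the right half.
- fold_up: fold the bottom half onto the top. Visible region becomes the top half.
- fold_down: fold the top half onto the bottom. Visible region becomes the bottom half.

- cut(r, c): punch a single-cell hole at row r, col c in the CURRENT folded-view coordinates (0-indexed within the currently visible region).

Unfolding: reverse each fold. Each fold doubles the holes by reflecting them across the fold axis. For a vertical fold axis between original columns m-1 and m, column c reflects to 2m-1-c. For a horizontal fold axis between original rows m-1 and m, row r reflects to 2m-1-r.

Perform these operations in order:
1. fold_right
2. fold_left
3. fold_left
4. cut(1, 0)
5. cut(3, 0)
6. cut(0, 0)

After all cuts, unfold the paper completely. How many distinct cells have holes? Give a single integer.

Op 1 fold_right: fold axis v@4; visible region now rows[0,4) x cols[4,8) = 4x4
Op 2 fold_left: fold axis v@6; visible region now rows[0,4) x cols[4,6) = 4x2
Op 3 fold_left: fold axis v@5; visible region now rows[0,4) x cols[4,5) = 4x1
Op 4 cut(1, 0): punch at orig (1,4); cuts so far [(1, 4)]; region rows[0,4) x cols[4,5) = 4x1
Op 5 cut(3, 0): punch at orig (3,4); cuts so far [(1, 4), (3, 4)]; region rows[0,4) x cols[4,5) = 4x1
Op 6 cut(0, 0): punch at orig (0,4); cuts so far [(0, 4), (1, 4), (3, 4)]; region rows[0,4) x cols[4,5) = 4x1
Unfold 1 (reflect across v@5): 6 holes -> [(0, 4), (0, 5), (1, 4), (1, 5), (3, 4), (3, 5)]
Unfold 2 (reflect across v@6): 12 holes -> [(0, 4), (0, 5), (0, 6), (0, 7), (1, 4), (1, 5), (1, 6), (1, 7), (3, 4), (3, 5), (3, 6), (3, 7)]
Unfold 3 (reflect across v@4): 24 holes -> [(0, 0), (0, 1), (0, 2), (0, 3), (0, 4), (0, 5), (0, 6), (0, 7), (1, 0), (1, 1), (1, 2), (1, 3), (1, 4), (1, 5), (1, 6), (1, 7), (3, 0), (3, 1), (3, 2), (3, 3), (3, 4), (3, 5), (3, 6), (3, 7)]

Answer: 24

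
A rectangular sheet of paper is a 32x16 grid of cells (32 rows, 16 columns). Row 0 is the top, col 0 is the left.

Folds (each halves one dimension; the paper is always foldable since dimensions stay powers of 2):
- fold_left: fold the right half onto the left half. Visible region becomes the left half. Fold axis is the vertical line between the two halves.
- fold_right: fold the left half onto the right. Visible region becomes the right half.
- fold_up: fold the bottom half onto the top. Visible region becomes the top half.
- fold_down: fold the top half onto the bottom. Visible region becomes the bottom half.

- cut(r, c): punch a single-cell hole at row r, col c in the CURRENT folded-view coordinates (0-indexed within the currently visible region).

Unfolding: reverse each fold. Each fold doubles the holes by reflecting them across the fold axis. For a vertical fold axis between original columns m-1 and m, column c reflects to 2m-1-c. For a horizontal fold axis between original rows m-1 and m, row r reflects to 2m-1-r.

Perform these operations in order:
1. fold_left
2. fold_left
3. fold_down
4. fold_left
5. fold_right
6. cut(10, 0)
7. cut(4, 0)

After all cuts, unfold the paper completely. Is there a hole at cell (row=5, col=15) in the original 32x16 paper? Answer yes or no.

Op 1 fold_left: fold axis v@8; visible region now rows[0,32) x cols[0,8) = 32x8
Op 2 fold_left: fold axis v@4; visible region now rows[0,32) x cols[0,4) = 32x4
Op 3 fold_down: fold axis h@16; visible region now rows[16,32) x cols[0,4) = 16x4
Op 4 fold_left: fold axis v@2; visible region now rows[16,32) x cols[0,2) = 16x2
Op 5 fold_right: fold axis v@1; visible region now rows[16,32) x cols[1,2) = 16x1
Op 6 cut(10, 0): punch at orig (26,1); cuts so far [(26, 1)]; region rows[16,32) x cols[1,2) = 16x1
Op 7 cut(4, 0): punch at orig (20,1); cuts so far [(20, 1), (26, 1)]; region rows[16,32) x cols[1,2) = 16x1
Unfold 1 (reflect across v@1): 4 holes -> [(20, 0), (20, 1), (26, 0), (26, 1)]
Unfold 2 (reflect across v@2): 8 holes -> [(20, 0), (20, 1), (20, 2), (20, 3), (26, 0), (26, 1), (26, 2), (26, 3)]
Unfold 3 (reflect across h@16): 16 holes -> [(5, 0), (5, 1), (5, 2), (5, 3), (11, 0), (11, 1), (11, 2), (11, 3), (20, 0), (20, 1), (20, 2), (20, 3), (26, 0), (26, 1), (26, 2), (26, 3)]
Unfold 4 (reflect across v@4): 32 holes -> [(5, 0), (5, 1), (5, 2), (5, 3), (5, 4), (5, 5), (5, 6), (5, 7), (11, 0), (11, 1), (11, 2), (11, 3), (11, 4), (11, 5), (11, 6), (11, 7), (20, 0), (20, 1), (20, 2), (20, 3), (20, 4), (20, 5), (20, 6), (20, 7), (26, 0), (26, 1), (26, 2), (26, 3), (26, 4), (26, 5), (26, 6), (26, 7)]
Unfold 5 (reflect across v@8): 64 holes -> [(5, 0), (5, 1), (5, 2), (5, 3), (5, 4), (5, 5), (5, 6), (5, 7), (5, 8), (5, 9), (5, 10), (5, 11), (5, 12), (5, 13), (5, 14), (5, 15), (11, 0), (11, 1), (11, 2), (11, 3), (11, 4), (11, 5), (11, 6), (11, 7), (11, 8), (11, 9), (11, 10), (11, 11), (11, 12), (11, 13), (11, 14), (11, 15), (20, 0), (20, 1), (20, 2), (20, 3), (20, 4), (20, 5), (20, 6), (20, 7), (20, 8), (20, 9), (20, 10), (20, 11), (20, 12), (20, 13), (20, 14), (20, 15), (26, 0), (26, 1), (26, 2), (26, 3), (26, 4), (26, 5), (26, 6), (26, 7), (26, 8), (26, 9), (26, 10), (26, 11), (26, 12), (26, 13), (26, 14), (26, 15)]
Holes: [(5, 0), (5, 1), (5, 2), (5, 3), (5, 4), (5, 5), (5, 6), (5, 7), (5, 8), (5, 9), (5, 10), (5, 11), (5, 12), (5, 13), (5, 14), (5, 15), (11, 0), (11, 1), (11, 2), (11, 3), (11, 4), (11, 5), (11, 6), (11, 7), (11, 8), (11, 9), (11, 10), (11, 11), (11, 12), (11, 13), (11, 14), (11, 15), (20, 0), (20, 1), (20, 2), (20, 3), (20, 4), (20, 5), (20, 6), (20, 7), (20, 8), (20, 9), (20, 10), (20, 11), (20, 12), (20, 13), (20, 14), (20, 15), (26, 0), (26, 1), (26, 2), (26, 3), (26, 4), (26, 5), (26, 6), (26, 7), (26, 8), (26, 9), (26, 10), (26, 11), (26, 12), (26, 13), (26, 14), (26, 15)]

Answer: yes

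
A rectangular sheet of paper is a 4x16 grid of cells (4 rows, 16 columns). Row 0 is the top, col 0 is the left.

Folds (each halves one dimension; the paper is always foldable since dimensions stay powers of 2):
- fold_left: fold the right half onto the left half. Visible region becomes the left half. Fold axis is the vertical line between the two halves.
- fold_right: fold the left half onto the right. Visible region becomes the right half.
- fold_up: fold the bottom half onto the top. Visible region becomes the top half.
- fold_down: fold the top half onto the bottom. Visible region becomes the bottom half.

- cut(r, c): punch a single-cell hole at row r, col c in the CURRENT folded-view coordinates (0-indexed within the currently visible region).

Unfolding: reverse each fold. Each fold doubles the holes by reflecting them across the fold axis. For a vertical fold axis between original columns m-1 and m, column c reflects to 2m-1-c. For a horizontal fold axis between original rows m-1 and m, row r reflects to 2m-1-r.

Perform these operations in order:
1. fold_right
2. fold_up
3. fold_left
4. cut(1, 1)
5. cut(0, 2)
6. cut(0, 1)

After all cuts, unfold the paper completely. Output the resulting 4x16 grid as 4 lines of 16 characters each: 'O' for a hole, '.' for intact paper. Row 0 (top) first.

Op 1 fold_right: fold axis v@8; visible region now rows[0,4) x cols[8,16) = 4x8
Op 2 fold_up: fold axis h@2; visible region now rows[0,2) x cols[8,16) = 2x8
Op 3 fold_left: fold axis v@12; visible region now rows[0,2) x cols[8,12) = 2x4
Op 4 cut(1, 1): punch at orig (1,9); cuts so far [(1, 9)]; region rows[0,2) x cols[8,12) = 2x4
Op 5 cut(0, 2): punch at orig (0,10); cuts so far [(0, 10), (1, 9)]; region rows[0,2) x cols[8,12) = 2x4
Op 6 cut(0, 1): punch at orig (0,9); cuts so far [(0, 9), (0, 10), (1, 9)]; region rows[0,2) x cols[8,12) = 2x4
Unfold 1 (reflect across v@12): 6 holes -> [(0, 9), (0, 10), (0, 13), (0, 14), (1, 9), (1, 14)]
Unfold 2 (reflect across h@2): 12 holes -> [(0, 9), (0, 10), (0, 13), (0, 14), (1, 9), (1, 14), (2, 9), (2, 14), (3, 9), (3, 10), (3, 13), (3, 14)]
Unfold 3 (reflect across v@8): 24 holes -> [(0, 1), (0, 2), (0, 5), (0, 6), (0, 9), (0, 10), (0, 13), (0, 14), (1, 1), (1, 6), (1, 9), (1, 14), (2, 1), (2, 6), (2, 9), (2, 14), (3, 1), (3, 2), (3, 5), (3, 6), (3, 9), (3, 10), (3, 13), (3, 14)]

Answer: .OO..OO..OO..OO.
.O....O..O....O.
.O....O..O....O.
.OO..OO..OO..OO.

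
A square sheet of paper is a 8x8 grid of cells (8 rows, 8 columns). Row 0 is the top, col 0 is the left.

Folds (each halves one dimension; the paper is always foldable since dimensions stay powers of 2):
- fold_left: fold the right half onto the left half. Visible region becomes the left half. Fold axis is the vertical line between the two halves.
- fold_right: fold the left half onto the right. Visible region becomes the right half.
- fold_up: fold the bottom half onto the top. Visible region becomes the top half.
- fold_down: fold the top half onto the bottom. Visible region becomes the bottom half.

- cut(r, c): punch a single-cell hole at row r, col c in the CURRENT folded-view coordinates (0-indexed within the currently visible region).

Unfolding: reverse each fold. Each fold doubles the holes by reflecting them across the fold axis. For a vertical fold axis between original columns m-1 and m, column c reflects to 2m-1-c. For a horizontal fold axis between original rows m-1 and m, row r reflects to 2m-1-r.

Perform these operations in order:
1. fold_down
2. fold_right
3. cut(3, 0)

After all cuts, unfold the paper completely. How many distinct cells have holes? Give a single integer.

Op 1 fold_down: fold axis h@4; visible region now rows[4,8) x cols[0,8) = 4x8
Op 2 fold_right: fold axis v@4; visible region now rows[4,8) x cols[4,8) = 4x4
Op 3 cut(3, 0): punch at orig (7,4); cuts so far [(7, 4)]; region rows[4,8) x cols[4,8) = 4x4
Unfold 1 (reflect across v@4): 2 holes -> [(7, 3), (7, 4)]
Unfold 2 (reflect across h@4): 4 holes -> [(0, 3), (0, 4), (7, 3), (7, 4)]

Answer: 4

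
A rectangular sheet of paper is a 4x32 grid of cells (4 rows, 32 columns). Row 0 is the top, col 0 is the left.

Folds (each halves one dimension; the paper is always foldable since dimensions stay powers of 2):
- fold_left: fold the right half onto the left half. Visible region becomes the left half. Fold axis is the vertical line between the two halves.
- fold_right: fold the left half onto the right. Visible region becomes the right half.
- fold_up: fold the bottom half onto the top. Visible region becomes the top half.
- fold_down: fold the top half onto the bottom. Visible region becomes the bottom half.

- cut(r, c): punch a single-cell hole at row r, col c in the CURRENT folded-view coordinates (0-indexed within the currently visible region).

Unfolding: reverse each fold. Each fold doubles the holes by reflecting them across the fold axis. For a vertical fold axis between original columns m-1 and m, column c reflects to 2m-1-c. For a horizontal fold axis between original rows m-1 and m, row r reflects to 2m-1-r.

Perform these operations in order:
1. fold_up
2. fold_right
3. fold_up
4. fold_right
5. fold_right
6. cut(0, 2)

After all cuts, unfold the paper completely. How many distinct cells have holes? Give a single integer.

Answer: 32

Derivation:
Op 1 fold_up: fold axis h@2; visible region now rows[0,2) x cols[0,32) = 2x32
Op 2 fold_right: fold axis v@16; visible region now rows[0,2) x cols[16,32) = 2x16
Op 3 fold_up: fold axis h@1; visible region now rows[0,1) x cols[16,32) = 1x16
Op 4 fold_right: fold axis v@24; visible region now rows[0,1) x cols[24,32) = 1x8
Op 5 fold_right: fold axis v@28; visible region now rows[0,1) x cols[28,32) = 1x4
Op 6 cut(0, 2): punch at orig (0,30); cuts so far [(0, 30)]; region rows[0,1) x cols[28,32) = 1x4
Unfold 1 (reflect across v@28): 2 holes -> [(0, 25), (0, 30)]
Unfold 2 (reflect across v@24): 4 holes -> [(0, 17), (0, 22), (0, 25), (0, 30)]
Unfold 3 (reflect across h@1): 8 holes -> [(0, 17), (0, 22), (0, 25), (0, 30), (1, 17), (1, 22), (1, 25), (1, 30)]
Unfold 4 (reflect across v@16): 16 holes -> [(0, 1), (0, 6), (0, 9), (0, 14), (0, 17), (0, 22), (0, 25), (0, 30), (1, 1), (1, 6), (1, 9), (1, 14), (1, 17), (1, 22), (1, 25), (1, 30)]
Unfold 5 (reflect across h@2): 32 holes -> [(0, 1), (0, 6), (0, 9), (0, 14), (0, 17), (0, 22), (0, 25), (0, 30), (1, 1), (1, 6), (1, 9), (1, 14), (1, 17), (1, 22), (1, 25), (1, 30), (2, 1), (2, 6), (2, 9), (2, 14), (2, 17), (2, 22), (2, 25), (2, 30), (3, 1), (3, 6), (3, 9), (3, 14), (3, 17), (3, 22), (3, 25), (3, 30)]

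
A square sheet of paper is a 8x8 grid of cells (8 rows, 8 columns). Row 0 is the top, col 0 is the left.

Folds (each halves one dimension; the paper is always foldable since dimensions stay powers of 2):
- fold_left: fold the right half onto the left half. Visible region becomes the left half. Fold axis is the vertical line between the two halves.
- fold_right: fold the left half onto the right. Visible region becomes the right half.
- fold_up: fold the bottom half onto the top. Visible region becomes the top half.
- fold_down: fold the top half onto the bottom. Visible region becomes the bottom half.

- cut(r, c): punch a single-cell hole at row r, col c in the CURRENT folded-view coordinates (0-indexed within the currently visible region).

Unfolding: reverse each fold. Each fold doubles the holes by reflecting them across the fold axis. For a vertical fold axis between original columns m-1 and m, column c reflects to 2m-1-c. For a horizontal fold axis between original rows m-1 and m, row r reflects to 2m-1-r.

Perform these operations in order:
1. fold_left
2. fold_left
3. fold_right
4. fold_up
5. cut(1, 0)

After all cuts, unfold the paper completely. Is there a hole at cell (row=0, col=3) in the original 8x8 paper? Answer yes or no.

Op 1 fold_left: fold axis v@4; visible region now rows[0,8) x cols[0,4) = 8x4
Op 2 fold_left: fold axis v@2; visible region now rows[0,8) x cols[0,2) = 8x2
Op 3 fold_right: fold axis v@1; visible region now rows[0,8) x cols[1,2) = 8x1
Op 4 fold_up: fold axis h@4; visible region now rows[0,4) x cols[1,2) = 4x1
Op 5 cut(1, 0): punch at orig (1,1); cuts so far [(1, 1)]; region rows[0,4) x cols[1,2) = 4x1
Unfold 1 (reflect across h@4): 2 holes -> [(1, 1), (6, 1)]
Unfold 2 (reflect across v@1): 4 holes -> [(1, 0), (1, 1), (6, 0), (6, 1)]
Unfold 3 (reflect across v@2): 8 holes -> [(1, 0), (1, 1), (1, 2), (1, 3), (6, 0), (6, 1), (6, 2), (6, 3)]
Unfold 4 (reflect across v@4): 16 holes -> [(1, 0), (1, 1), (1, 2), (1, 3), (1, 4), (1, 5), (1, 6), (1, 7), (6, 0), (6, 1), (6, 2), (6, 3), (6, 4), (6, 5), (6, 6), (6, 7)]
Holes: [(1, 0), (1, 1), (1, 2), (1, 3), (1, 4), (1, 5), (1, 6), (1, 7), (6, 0), (6, 1), (6, 2), (6, 3), (6, 4), (6, 5), (6, 6), (6, 7)]

Answer: no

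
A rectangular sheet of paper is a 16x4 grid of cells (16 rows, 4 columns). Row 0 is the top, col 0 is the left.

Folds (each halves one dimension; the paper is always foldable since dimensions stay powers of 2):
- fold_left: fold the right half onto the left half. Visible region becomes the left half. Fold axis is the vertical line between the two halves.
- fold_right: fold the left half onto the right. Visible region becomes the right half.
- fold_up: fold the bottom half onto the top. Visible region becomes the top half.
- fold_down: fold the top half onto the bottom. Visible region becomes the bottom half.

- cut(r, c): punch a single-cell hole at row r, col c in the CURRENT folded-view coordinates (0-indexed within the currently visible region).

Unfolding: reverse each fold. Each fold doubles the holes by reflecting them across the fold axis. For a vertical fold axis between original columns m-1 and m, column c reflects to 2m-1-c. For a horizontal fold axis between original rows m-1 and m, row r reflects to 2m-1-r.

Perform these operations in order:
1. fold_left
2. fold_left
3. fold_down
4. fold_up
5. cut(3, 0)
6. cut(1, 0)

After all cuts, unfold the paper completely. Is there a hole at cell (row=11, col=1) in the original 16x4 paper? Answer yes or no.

Answer: yes

Derivation:
Op 1 fold_left: fold axis v@2; visible region now rows[0,16) x cols[0,2) = 16x2
Op 2 fold_left: fold axis v@1; visible region now rows[0,16) x cols[0,1) = 16x1
Op 3 fold_down: fold axis h@8; visible region now rows[8,16) x cols[0,1) = 8x1
Op 4 fold_up: fold axis h@12; visible region now rows[8,12) x cols[0,1) = 4x1
Op 5 cut(3, 0): punch at orig (11,0); cuts so far [(11, 0)]; region rows[8,12) x cols[0,1) = 4x1
Op 6 cut(1, 0): punch at orig (9,0); cuts so far [(9, 0), (11, 0)]; region rows[8,12) x cols[0,1) = 4x1
Unfold 1 (reflect across h@12): 4 holes -> [(9, 0), (11, 0), (12, 0), (14, 0)]
Unfold 2 (reflect across h@8): 8 holes -> [(1, 0), (3, 0), (4, 0), (6, 0), (9, 0), (11, 0), (12, 0), (14, 0)]
Unfold 3 (reflect across v@1): 16 holes -> [(1, 0), (1, 1), (3, 0), (3, 1), (4, 0), (4, 1), (6, 0), (6, 1), (9, 0), (9, 1), (11, 0), (11, 1), (12, 0), (12, 1), (14, 0), (14, 1)]
Unfold 4 (reflect across v@2): 32 holes -> [(1, 0), (1, 1), (1, 2), (1, 3), (3, 0), (3, 1), (3, 2), (3, 3), (4, 0), (4, 1), (4, 2), (4, 3), (6, 0), (6, 1), (6, 2), (6, 3), (9, 0), (9, 1), (9, 2), (9, 3), (11, 0), (11, 1), (11, 2), (11, 3), (12, 0), (12, 1), (12, 2), (12, 3), (14, 0), (14, 1), (14, 2), (14, 3)]
Holes: [(1, 0), (1, 1), (1, 2), (1, 3), (3, 0), (3, 1), (3, 2), (3, 3), (4, 0), (4, 1), (4, 2), (4, 3), (6, 0), (6, 1), (6, 2), (6, 3), (9, 0), (9, 1), (9, 2), (9, 3), (11, 0), (11, 1), (11, 2), (11, 3), (12, 0), (12, 1), (12, 2), (12, 3), (14, 0), (14, 1), (14, 2), (14, 3)]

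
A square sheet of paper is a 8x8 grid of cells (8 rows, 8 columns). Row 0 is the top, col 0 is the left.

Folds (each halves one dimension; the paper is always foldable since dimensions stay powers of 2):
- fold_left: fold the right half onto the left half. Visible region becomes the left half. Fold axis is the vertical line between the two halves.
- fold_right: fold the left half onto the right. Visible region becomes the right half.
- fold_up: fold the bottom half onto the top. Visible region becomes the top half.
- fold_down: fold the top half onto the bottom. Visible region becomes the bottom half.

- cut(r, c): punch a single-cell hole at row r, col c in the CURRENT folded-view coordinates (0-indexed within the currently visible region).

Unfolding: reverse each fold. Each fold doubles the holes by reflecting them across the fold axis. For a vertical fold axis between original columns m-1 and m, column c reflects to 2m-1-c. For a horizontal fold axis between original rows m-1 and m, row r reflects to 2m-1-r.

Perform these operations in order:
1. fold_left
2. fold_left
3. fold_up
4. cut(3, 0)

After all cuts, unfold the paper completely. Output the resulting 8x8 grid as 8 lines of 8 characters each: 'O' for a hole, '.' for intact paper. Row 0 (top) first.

Answer: ........
........
........
O..OO..O
O..OO..O
........
........
........

Derivation:
Op 1 fold_left: fold axis v@4; visible region now rows[0,8) x cols[0,4) = 8x4
Op 2 fold_left: fold axis v@2; visible region now rows[0,8) x cols[0,2) = 8x2
Op 3 fold_up: fold axis h@4; visible region now rows[0,4) x cols[0,2) = 4x2
Op 4 cut(3, 0): punch at orig (3,0); cuts so far [(3, 0)]; region rows[0,4) x cols[0,2) = 4x2
Unfold 1 (reflect across h@4): 2 holes -> [(3, 0), (4, 0)]
Unfold 2 (reflect across v@2): 4 holes -> [(3, 0), (3, 3), (4, 0), (4, 3)]
Unfold 3 (reflect across v@4): 8 holes -> [(3, 0), (3, 3), (3, 4), (3, 7), (4, 0), (4, 3), (4, 4), (4, 7)]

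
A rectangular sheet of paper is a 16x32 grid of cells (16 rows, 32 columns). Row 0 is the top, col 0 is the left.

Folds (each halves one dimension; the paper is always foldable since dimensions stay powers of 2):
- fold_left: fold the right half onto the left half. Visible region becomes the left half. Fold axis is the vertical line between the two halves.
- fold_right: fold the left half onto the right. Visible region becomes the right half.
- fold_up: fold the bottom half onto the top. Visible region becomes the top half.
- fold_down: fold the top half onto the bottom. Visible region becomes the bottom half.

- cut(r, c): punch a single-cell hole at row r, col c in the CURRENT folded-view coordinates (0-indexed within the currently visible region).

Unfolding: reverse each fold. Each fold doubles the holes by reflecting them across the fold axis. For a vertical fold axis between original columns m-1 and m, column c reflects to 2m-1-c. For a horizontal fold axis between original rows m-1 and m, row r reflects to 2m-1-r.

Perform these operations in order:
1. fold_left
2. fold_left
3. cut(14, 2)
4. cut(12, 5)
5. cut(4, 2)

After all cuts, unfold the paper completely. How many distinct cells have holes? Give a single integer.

Op 1 fold_left: fold axis v@16; visible region now rows[0,16) x cols[0,16) = 16x16
Op 2 fold_left: fold axis v@8; visible region now rows[0,16) x cols[0,8) = 16x8
Op 3 cut(14, 2): punch at orig (14,2); cuts so far [(14, 2)]; region rows[0,16) x cols[0,8) = 16x8
Op 4 cut(12, 5): punch at orig (12,5); cuts so far [(12, 5), (14, 2)]; region rows[0,16) x cols[0,8) = 16x8
Op 5 cut(4, 2): punch at orig (4,2); cuts so far [(4, 2), (12, 5), (14, 2)]; region rows[0,16) x cols[0,8) = 16x8
Unfold 1 (reflect across v@8): 6 holes -> [(4, 2), (4, 13), (12, 5), (12, 10), (14, 2), (14, 13)]
Unfold 2 (reflect across v@16): 12 holes -> [(4, 2), (4, 13), (4, 18), (4, 29), (12, 5), (12, 10), (12, 21), (12, 26), (14, 2), (14, 13), (14, 18), (14, 29)]

Answer: 12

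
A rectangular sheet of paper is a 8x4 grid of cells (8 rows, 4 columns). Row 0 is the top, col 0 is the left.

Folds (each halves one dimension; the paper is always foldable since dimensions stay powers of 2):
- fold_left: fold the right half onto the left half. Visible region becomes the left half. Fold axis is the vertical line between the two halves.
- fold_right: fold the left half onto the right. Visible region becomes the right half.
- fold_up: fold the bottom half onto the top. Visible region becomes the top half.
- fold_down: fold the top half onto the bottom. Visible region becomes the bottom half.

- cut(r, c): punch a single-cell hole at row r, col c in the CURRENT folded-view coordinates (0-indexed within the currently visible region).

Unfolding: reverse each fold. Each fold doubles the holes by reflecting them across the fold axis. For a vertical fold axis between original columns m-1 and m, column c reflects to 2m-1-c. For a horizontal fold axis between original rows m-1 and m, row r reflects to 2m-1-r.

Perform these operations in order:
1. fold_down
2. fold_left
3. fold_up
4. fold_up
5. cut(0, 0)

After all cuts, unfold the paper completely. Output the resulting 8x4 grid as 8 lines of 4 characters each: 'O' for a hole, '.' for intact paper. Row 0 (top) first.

Answer: O..O
O..O
O..O
O..O
O..O
O..O
O..O
O..O

Derivation:
Op 1 fold_down: fold axis h@4; visible region now rows[4,8) x cols[0,4) = 4x4
Op 2 fold_left: fold axis v@2; visible region now rows[4,8) x cols[0,2) = 4x2
Op 3 fold_up: fold axis h@6; visible region now rows[4,6) x cols[0,2) = 2x2
Op 4 fold_up: fold axis h@5; visible region now rows[4,5) x cols[0,2) = 1x2
Op 5 cut(0, 0): punch at orig (4,0); cuts so far [(4, 0)]; region rows[4,5) x cols[0,2) = 1x2
Unfold 1 (reflect across h@5): 2 holes -> [(4, 0), (5, 0)]
Unfold 2 (reflect across h@6): 4 holes -> [(4, 0), (5, 0), (6, 0), (7, 0)]
Unfold 3 (reflect across v@2): 8 holes -> [(4, 0), (4, 3), (5, 0), (5, 3), (6, 0), (6, 3), (7, 0), (7, 3)]
Unfold 4 (reflect across h@4): 16 holes -> [(0, 0), (0, 3), (1, 0), (1, 3), (2, 0), (2, 3), (3, 0), (3, 3), (4, 0), (4, 3), (5, 0), (5, 3), (6, 0), (6, 3), (7, 0), (7, 3)]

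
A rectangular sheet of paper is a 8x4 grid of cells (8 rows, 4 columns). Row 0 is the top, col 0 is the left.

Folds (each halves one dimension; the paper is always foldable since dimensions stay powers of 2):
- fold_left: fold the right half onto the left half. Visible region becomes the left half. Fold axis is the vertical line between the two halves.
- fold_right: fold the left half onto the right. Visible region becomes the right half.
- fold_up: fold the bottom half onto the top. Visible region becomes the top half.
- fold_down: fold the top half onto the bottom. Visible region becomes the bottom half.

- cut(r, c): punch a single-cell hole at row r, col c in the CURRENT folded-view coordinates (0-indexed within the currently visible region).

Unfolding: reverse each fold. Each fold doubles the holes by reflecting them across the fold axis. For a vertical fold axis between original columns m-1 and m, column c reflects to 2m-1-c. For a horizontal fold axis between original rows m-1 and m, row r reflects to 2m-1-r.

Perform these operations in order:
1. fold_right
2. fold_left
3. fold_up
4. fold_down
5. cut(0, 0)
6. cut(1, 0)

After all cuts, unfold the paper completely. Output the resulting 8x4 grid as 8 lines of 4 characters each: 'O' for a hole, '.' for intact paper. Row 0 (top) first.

Op 1 fold_right: fold axis v@2; visible region now rows[0,8) x cols[2,4) = 8x2
Op 2 fold_left: fold axis v@3; visible region now rows[0,8) x cols[2,3) = 8x1
Op 3 fold_up: fold axis h@4; visible region now rows[0,4) x cols[2,3) = 4x1
Op 4 fold_down: fold axis h@2; visible region now rows[2,4) x cols[2,3) = 2x1
Op 5 cut(0, 0): punch at orig (2,2); cuts so far [(2, 2)]; region rows[2,4) x cols[2,3) = 2x1
Op 6 cut(1, 0): punch at orig (3,2); cuts so far [(2, 2), (3, 2)]; region rows[2,4) x cols[2,3) = 2x1
Unfold 1 (reflect across h@2): 4 holes -> [(0, 2), (1, 2), (2, 2), (3, 2)]
Unfold 2 (reflect across h@4): 8 holes -> [(0, 2), (1, 2), (2, 2), (3, 2), (4, 2), (5, 2), (6, 2), (7, 2)]
Unfold 3 (reflect across v@3): 16 holes -> [(0, 2), (0, 3), (1, 2), (1, 3), (2, 2), (2, 3), (3, 2), (3, 3), (4, 2), (4, 3), (5, 2), (5, 3), (6, 2), (6, 3), (7, 2), (7, 3)]
Unfold 4 (reflect across v@2): 32 holes -> [(0, 0), (0, 1), (0, 2), (0, 3), (1, 0), (1, 1), (1, 2), (1, 3), (2, 0), (2, 1), (2, 2), (2, 3), (3, 0), (3, 1), (3, 2), (3, 3), (4, 0), (4, 1), (4, 2), (4, 3), (5, 0), (5, 1), (5, 2), (5, 3), (6, 0), (6, 1), (6, 2), (6, 3), (7, 0), (7, 1), (7, 2), (7, 3)]

Answer: OOOO
OOOO
OOOO
OOOO
OOOO
OOOO
OOOO
OOOO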